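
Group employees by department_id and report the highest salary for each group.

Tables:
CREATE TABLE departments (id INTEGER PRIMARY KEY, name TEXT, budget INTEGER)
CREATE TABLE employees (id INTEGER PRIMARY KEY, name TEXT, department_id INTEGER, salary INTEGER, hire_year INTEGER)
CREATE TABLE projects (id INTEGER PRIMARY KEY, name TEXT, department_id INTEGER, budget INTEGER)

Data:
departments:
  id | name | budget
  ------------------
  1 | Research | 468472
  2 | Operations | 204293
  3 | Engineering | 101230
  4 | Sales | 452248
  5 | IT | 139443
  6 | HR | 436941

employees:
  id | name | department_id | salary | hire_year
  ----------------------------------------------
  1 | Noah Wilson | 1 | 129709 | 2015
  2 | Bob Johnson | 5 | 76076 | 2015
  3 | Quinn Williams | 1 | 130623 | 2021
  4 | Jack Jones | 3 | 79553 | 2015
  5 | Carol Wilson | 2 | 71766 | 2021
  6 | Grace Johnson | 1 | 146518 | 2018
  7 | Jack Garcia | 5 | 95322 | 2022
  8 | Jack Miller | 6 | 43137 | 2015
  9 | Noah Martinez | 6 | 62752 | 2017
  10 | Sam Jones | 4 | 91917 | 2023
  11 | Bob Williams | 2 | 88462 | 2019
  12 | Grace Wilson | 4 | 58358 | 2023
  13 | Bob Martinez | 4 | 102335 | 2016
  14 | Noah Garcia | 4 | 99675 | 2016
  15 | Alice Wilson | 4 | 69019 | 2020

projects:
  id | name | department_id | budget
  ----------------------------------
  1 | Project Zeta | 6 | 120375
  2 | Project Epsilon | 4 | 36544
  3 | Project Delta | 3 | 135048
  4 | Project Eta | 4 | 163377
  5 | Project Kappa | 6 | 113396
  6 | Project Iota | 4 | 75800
SELECT department_id, MAX(salary) AS max_salary FROM employees GROUP BY department_id

Execution result:
department_id | max_salary
1 | 146518
2 | 88462
3 | 79553
4 | 102335
5 | 95322
6 | 62752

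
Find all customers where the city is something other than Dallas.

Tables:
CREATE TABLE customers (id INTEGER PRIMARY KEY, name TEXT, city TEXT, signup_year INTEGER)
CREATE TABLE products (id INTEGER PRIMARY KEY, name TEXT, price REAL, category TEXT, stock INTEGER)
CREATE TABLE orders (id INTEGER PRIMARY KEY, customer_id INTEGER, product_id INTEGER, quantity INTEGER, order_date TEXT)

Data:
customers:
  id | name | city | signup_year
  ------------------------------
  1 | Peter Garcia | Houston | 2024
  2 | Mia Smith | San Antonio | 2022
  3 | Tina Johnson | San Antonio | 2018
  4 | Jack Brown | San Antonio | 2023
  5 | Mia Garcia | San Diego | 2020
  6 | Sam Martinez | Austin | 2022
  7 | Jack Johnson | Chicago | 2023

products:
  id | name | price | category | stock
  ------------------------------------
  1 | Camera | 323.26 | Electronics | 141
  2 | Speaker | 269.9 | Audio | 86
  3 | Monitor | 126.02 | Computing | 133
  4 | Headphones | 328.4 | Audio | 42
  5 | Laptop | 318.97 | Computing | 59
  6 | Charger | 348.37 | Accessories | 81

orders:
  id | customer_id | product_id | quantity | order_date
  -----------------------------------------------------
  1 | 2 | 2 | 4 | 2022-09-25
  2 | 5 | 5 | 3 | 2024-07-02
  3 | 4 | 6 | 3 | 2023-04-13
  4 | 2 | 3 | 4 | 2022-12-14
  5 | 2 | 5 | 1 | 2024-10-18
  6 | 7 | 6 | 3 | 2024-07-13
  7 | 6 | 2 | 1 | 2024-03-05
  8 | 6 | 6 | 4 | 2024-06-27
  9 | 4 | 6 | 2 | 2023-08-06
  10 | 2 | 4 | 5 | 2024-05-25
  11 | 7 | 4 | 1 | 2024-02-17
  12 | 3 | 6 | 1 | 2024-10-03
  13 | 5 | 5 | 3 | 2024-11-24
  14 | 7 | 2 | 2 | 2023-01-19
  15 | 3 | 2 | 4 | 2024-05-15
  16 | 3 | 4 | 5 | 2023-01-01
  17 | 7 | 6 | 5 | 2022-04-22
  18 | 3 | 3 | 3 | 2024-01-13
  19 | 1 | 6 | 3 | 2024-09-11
SELECT name, city FROM customers WHERE city <> 'Dallas'

Execution result:
name | city
Peter Garcia | Houston
Mia Smith | San Antonio
Tina Johnson | San Antonio
Jack Brown | San Antonio
Mia Garcia | San Diego
Sam Martinez | Austin
Jack Johnson | Chicago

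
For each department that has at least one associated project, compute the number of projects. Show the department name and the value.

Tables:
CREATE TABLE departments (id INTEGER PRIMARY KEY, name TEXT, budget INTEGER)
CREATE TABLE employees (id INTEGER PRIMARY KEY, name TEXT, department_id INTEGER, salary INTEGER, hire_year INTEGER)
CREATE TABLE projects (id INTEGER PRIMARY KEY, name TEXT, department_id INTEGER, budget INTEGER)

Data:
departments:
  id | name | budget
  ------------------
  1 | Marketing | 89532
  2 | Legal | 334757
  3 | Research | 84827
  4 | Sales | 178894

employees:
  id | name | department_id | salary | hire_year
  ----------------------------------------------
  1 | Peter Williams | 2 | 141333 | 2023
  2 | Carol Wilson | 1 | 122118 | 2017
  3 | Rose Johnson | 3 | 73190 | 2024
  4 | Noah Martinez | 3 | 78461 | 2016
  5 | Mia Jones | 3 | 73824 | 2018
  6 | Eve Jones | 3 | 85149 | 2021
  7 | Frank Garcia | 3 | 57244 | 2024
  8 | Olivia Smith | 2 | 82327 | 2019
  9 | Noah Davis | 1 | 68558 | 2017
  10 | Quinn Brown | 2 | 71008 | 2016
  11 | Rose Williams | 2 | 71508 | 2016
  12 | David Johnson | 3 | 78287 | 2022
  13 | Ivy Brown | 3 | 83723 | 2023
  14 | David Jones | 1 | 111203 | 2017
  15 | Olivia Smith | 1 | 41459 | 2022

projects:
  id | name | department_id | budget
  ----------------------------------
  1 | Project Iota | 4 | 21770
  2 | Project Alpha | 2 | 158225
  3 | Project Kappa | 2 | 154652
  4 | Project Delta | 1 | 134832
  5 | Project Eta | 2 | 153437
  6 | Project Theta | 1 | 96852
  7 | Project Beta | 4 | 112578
SELECT p.name, COUNT(*) AS n FROM projects c JOIN departments p ON c.department_id = p.id GROUP BY p.id, p.name

Execution result:
name | n
Marketing | 2
Legal | 3
Sales | 2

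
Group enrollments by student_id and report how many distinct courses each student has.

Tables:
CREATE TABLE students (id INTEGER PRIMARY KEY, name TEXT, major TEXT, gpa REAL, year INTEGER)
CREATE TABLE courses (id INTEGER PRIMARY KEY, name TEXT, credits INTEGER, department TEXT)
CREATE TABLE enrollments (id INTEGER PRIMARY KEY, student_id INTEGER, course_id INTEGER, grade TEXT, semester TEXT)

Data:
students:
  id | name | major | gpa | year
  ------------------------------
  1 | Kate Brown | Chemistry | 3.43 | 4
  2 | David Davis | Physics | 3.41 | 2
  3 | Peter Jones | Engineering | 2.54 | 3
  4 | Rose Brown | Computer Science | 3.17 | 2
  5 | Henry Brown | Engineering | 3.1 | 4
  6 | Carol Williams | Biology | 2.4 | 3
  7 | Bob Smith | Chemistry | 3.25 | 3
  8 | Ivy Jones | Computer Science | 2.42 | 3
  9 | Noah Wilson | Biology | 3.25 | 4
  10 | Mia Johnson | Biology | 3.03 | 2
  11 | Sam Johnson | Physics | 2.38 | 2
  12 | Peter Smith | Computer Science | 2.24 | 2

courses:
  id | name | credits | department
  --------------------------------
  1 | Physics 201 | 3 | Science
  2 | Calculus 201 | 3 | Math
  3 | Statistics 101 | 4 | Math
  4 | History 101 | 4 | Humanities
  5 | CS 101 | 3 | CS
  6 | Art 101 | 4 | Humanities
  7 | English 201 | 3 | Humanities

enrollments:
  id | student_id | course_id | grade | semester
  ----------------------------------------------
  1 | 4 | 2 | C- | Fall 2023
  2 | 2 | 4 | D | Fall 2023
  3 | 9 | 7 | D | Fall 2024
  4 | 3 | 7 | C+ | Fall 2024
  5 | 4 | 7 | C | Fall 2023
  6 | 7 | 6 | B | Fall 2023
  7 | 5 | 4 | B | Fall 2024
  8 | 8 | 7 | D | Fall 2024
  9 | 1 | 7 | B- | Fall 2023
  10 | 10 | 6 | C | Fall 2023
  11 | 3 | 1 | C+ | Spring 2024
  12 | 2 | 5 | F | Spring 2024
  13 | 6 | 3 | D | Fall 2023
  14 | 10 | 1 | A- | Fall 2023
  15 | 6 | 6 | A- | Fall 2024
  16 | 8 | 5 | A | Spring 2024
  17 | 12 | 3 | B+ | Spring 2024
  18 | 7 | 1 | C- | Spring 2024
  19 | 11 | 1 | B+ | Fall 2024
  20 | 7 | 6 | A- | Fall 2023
SELECT student_id, COUNT(DISTINCT course_id) AS distinct_course_count FROM enrollments GROUP BY student_id

Execution result:
student_id | distinct_course_count
1 | 1
2 | 2
3 | 2
4 | 2
5 | 1
6 | 2
7 | 2
8 | 2
9 | 1
10 | 2
11 | 1
12 | 1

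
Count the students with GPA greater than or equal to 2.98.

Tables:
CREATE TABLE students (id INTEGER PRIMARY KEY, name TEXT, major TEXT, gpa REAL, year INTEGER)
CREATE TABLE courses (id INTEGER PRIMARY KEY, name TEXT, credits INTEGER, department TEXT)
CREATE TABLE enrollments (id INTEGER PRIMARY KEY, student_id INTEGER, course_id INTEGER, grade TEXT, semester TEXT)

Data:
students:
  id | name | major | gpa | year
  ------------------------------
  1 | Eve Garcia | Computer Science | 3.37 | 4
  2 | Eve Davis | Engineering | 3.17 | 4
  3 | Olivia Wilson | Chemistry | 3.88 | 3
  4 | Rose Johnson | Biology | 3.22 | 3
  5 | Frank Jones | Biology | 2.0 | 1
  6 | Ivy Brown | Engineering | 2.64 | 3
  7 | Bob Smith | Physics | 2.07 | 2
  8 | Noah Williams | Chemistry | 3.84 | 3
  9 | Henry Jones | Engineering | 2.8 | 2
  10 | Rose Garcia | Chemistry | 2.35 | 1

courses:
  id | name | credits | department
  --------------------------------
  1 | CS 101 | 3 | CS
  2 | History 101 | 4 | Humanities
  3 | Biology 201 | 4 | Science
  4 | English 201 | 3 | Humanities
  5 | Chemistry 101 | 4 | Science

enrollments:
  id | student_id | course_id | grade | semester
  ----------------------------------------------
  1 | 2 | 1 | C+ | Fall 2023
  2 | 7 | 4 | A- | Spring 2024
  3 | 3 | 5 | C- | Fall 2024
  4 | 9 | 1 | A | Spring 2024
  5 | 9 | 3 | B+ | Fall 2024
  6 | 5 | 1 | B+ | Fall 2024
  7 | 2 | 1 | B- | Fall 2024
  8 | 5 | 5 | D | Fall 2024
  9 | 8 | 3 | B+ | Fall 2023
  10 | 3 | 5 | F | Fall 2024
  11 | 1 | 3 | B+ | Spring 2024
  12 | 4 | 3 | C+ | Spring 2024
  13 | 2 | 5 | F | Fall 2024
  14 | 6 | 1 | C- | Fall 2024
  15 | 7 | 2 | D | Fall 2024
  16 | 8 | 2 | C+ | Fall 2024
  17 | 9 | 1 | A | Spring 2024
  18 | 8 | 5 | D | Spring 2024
SELECT COUNT(*) FROM students WHERE gpa >= 2.98

Execution result:
5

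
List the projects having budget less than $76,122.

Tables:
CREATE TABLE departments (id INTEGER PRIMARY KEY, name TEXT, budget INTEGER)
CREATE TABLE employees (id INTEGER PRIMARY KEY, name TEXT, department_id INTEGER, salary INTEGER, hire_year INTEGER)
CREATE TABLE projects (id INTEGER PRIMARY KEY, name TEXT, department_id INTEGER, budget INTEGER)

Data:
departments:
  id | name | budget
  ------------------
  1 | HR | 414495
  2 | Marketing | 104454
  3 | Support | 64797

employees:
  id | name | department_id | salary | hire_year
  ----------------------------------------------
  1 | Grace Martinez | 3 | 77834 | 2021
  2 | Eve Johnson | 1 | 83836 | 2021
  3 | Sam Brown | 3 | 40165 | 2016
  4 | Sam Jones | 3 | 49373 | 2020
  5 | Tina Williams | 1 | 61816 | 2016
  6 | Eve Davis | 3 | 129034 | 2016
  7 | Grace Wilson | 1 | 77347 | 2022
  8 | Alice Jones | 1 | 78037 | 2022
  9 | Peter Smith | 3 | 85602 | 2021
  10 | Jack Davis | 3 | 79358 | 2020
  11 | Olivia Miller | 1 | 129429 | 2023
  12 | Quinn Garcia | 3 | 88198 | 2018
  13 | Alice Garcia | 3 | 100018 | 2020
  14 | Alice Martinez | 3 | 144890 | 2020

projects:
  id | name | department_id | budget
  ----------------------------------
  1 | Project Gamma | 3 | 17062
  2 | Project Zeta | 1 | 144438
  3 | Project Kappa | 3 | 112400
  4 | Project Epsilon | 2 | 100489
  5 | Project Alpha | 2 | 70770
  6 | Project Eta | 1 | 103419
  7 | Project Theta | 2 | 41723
SELECT name, budget FROM projects WHERE budget < 76122

Execution result:
name | budget
Project Gamma | 17062
Project Alpha | 70770
Project Theta | 41723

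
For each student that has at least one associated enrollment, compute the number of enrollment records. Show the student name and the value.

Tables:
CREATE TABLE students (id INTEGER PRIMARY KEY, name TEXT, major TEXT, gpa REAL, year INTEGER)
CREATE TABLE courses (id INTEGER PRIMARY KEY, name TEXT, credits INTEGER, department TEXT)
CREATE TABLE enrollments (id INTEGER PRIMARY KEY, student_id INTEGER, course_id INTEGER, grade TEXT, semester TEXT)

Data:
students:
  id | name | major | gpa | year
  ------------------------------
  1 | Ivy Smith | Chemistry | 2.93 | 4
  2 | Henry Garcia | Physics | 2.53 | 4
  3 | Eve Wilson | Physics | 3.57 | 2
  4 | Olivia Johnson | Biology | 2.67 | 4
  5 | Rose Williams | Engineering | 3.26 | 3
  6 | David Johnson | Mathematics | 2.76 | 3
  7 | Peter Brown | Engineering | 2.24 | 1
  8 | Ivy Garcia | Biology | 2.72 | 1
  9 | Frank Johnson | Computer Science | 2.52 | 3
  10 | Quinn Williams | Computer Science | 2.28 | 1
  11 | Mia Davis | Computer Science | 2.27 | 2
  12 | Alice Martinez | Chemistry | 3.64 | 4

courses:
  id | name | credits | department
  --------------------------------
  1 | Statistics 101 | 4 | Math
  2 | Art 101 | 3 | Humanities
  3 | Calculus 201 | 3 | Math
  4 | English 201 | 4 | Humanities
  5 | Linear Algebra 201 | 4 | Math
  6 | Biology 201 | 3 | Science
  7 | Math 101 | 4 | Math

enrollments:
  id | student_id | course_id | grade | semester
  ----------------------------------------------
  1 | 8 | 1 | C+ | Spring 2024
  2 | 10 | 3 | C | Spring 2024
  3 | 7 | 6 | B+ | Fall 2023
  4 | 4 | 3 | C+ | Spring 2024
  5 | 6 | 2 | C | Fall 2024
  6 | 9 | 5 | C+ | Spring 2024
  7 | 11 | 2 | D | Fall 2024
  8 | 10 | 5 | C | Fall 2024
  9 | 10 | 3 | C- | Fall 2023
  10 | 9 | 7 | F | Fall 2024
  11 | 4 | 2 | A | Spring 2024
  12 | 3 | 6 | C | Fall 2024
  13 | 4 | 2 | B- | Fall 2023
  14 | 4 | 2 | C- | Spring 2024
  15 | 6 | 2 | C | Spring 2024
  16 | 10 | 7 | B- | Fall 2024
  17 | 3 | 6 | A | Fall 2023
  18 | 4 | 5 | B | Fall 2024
SELECT p.name, COUNT(*) AS n FROM enrollments c JOIN students p ON c.student_id = p.id GROUP BY p.id, p.name

Execution result:
name | n
Eve Wilson | 2
Olivia Johnson | 5
David Johnson | 2
Peter Brown | 1
Ivy Garcia | 1
Frank Johnson | 2
Quinn Williams | 4
Mia Davis | 1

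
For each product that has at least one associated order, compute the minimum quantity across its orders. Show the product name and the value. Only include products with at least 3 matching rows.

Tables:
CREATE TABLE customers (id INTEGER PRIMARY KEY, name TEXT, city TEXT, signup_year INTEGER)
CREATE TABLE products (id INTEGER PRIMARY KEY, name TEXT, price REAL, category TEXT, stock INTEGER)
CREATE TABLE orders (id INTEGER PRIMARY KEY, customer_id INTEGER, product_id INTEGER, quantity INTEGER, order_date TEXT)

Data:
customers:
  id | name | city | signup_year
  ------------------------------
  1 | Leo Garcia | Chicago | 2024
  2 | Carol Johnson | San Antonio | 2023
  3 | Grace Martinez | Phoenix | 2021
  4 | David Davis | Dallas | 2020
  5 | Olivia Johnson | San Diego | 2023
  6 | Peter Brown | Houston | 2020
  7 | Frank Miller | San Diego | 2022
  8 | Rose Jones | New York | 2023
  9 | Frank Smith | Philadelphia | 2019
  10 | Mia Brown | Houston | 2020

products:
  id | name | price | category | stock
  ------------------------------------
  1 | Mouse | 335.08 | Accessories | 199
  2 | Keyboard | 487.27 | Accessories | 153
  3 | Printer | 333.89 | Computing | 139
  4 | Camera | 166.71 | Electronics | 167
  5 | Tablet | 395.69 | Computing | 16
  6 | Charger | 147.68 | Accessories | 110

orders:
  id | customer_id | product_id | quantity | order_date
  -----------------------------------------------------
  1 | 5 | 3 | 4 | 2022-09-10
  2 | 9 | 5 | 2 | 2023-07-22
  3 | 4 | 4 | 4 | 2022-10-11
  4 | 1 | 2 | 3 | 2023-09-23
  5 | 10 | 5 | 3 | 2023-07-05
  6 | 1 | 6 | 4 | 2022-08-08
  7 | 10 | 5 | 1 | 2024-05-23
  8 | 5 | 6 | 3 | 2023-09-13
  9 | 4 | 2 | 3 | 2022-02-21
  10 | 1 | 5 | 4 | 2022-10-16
SELECT p.name, MIN(c.quantity) AS min_quantity FROM orders c JOIN products p ON c.product_id = p.id GROUP BY p.id, p.name HAVING COUNT(*) >= 3

Execution result:
name | min_quantity
Tablet | 1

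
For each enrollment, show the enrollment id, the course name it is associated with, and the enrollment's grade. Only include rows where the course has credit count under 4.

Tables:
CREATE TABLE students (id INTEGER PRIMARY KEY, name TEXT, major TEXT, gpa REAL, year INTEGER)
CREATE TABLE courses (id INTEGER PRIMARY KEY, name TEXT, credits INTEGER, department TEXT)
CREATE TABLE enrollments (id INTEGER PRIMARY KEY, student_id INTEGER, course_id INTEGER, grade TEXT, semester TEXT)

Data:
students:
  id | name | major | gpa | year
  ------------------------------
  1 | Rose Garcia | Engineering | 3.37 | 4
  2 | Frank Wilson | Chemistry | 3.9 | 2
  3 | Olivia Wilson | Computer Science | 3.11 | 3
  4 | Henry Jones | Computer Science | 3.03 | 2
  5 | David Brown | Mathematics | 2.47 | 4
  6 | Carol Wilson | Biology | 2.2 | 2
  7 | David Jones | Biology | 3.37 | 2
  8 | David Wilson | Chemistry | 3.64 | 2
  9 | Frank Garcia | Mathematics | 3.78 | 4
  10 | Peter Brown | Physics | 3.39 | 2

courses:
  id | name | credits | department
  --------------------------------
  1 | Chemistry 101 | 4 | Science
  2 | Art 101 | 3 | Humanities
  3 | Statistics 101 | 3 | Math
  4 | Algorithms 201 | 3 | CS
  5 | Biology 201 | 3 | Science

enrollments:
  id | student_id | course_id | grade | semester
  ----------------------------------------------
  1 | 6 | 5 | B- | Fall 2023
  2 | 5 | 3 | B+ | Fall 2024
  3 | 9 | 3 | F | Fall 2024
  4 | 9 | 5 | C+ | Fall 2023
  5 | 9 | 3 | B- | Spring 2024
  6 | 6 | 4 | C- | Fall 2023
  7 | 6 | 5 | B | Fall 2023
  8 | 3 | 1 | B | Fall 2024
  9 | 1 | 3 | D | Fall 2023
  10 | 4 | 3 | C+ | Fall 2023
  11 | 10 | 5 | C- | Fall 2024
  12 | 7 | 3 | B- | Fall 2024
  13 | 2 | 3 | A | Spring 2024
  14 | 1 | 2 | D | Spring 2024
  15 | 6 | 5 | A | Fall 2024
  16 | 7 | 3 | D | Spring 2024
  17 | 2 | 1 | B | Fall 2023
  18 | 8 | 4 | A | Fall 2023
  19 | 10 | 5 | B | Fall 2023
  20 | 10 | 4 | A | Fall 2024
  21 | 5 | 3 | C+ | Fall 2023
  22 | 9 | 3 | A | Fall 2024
SELECT c.id, p.name AS course, c.grade FROM enrollments c JOIN courses p ON c.course_id = p.id WHERE p.credits < 4

Execution result:
id | course | grade
1 | Biology 201 | B-
2 | Statistics 101 | B+
3 | Statistics 101 | F
4 | Biology 201 | C+
5 | Statistics 101 | B-
6 | Algorithms 201 | C-
7 | Biology 201 | B
9 | Statistics 101 | D
10 | Statistics 101 | C+
11 | Biology 201 | C-
12 | Statistics 101 | B-
13 | Statistics 101 | A
14 | Art 101 | D
15 | Biology 201 | A
16 | Statistics 101 | D
18 | Algorithms 201 | A
19 | Biology 201 | B
20 | Algorithms 201 | A
21 | Statistics 101 | C+
22 | Statistics 101 | A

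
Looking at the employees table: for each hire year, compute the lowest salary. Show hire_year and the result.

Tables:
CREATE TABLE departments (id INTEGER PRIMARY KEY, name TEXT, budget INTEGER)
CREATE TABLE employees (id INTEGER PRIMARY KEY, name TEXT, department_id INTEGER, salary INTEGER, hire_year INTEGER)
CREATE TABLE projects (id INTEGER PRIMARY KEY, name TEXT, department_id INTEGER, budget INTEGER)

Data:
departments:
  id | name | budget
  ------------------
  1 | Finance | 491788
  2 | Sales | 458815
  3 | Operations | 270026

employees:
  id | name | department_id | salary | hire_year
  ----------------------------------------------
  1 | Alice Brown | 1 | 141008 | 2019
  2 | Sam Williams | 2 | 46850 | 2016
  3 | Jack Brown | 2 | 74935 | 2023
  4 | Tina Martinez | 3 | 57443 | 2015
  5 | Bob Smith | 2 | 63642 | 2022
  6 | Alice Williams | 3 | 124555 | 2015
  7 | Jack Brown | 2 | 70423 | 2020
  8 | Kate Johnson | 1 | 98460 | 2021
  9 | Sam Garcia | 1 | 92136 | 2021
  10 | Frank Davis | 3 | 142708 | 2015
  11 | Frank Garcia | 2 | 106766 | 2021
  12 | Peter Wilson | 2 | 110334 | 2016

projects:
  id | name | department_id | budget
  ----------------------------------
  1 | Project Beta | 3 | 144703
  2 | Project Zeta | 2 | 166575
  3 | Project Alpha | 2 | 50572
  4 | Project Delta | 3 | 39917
SELECT hire_year, MIN(salary) AS min_salary FROM employees GROUP BY hire_year

Execution result:
hire_year | min_salary
2015 | 57443
2016 | 46850
2019 | 141008
2020 | 70423
2021 | 92136
2022 | 63642
2023 | 74935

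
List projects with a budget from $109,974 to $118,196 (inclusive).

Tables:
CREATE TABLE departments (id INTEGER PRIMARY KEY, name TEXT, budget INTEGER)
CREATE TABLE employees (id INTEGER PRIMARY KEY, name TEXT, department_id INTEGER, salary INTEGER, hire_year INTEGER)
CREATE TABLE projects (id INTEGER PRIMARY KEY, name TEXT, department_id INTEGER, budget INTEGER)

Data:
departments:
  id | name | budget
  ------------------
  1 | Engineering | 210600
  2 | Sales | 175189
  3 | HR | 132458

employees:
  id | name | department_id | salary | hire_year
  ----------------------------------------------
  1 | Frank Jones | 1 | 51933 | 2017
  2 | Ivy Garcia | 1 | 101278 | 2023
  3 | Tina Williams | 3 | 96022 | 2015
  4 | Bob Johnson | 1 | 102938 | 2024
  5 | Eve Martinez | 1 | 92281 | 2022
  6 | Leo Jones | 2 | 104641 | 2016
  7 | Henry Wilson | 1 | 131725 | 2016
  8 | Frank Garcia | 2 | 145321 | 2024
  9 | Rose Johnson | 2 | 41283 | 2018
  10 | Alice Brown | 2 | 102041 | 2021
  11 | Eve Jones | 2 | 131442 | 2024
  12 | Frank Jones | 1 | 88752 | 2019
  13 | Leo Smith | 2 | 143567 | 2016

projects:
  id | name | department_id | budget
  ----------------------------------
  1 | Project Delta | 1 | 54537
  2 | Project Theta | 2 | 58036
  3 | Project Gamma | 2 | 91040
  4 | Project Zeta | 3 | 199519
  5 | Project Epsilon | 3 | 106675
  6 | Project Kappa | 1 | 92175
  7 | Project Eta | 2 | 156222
SELECT name, budget FROM projects WHERE budget BETWEEN 109974 AND 118196

Execution result:
(no rows)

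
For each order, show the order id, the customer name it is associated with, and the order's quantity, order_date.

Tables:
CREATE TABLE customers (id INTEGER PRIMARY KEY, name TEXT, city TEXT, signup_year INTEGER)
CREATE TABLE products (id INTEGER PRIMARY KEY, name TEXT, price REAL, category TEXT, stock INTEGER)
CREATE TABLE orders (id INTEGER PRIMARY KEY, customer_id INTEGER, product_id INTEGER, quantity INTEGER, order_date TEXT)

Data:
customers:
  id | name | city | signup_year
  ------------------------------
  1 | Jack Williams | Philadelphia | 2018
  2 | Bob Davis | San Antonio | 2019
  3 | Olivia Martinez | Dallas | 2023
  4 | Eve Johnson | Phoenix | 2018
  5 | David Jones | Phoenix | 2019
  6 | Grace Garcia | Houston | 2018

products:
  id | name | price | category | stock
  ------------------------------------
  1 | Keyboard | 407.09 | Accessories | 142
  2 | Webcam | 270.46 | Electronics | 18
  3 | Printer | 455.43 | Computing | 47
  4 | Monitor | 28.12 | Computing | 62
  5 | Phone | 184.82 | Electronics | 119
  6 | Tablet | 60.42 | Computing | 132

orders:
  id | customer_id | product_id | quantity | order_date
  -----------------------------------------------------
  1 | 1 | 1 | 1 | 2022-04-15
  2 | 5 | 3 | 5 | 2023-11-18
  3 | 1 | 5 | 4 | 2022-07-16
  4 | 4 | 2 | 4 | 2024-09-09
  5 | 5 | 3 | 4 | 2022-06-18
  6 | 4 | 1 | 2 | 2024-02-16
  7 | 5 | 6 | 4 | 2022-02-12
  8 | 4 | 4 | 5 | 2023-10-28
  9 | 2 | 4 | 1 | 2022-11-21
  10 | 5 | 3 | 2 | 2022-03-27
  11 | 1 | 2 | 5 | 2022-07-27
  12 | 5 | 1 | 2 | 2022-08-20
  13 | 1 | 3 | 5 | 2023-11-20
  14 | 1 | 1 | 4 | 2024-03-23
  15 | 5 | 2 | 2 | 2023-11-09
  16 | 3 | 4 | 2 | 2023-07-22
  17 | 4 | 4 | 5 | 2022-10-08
SELECT c.id, p.name AS customer, c.quantity, c.order_date FROM orders c JOIN customers p ON c.customer_id = p.id

Execution result:
id | customer | quantity | order_date
1 | Jack Williams | 1 | 2022-04-15
2 | David Jones | 5 | 2023-11-18
3 | Jack Williams | 4 | 2022-07-16
4 | Eve Johnson | 4 | 2024-09-09
5 | David Jones | 4 | 2022-06-18
6 | Eve Johnson | 2 | 2024-02-16
7 | David Jones | 4 | 2022-02-12
8 | Eve Johnson | 5 | 2023-10-28
9 | Bob Davis | 1 | 2022-11-21
10 | David Jones | 2 | 2022-03-27
11 | Jack Williams | 5 | 2022-07-27
12 | David Jones | 2 | 2022-08-20
13 | Jack Williams | 5 | 2023-11-20
14 | Jack Williams | 4 | 2024-03-23
15 | David Jones | 2 | 2023-11-09
16 | Olivia Martinez | 2 | 2023-07-22
17 | Eve Johnson | 5 | 2022-10-08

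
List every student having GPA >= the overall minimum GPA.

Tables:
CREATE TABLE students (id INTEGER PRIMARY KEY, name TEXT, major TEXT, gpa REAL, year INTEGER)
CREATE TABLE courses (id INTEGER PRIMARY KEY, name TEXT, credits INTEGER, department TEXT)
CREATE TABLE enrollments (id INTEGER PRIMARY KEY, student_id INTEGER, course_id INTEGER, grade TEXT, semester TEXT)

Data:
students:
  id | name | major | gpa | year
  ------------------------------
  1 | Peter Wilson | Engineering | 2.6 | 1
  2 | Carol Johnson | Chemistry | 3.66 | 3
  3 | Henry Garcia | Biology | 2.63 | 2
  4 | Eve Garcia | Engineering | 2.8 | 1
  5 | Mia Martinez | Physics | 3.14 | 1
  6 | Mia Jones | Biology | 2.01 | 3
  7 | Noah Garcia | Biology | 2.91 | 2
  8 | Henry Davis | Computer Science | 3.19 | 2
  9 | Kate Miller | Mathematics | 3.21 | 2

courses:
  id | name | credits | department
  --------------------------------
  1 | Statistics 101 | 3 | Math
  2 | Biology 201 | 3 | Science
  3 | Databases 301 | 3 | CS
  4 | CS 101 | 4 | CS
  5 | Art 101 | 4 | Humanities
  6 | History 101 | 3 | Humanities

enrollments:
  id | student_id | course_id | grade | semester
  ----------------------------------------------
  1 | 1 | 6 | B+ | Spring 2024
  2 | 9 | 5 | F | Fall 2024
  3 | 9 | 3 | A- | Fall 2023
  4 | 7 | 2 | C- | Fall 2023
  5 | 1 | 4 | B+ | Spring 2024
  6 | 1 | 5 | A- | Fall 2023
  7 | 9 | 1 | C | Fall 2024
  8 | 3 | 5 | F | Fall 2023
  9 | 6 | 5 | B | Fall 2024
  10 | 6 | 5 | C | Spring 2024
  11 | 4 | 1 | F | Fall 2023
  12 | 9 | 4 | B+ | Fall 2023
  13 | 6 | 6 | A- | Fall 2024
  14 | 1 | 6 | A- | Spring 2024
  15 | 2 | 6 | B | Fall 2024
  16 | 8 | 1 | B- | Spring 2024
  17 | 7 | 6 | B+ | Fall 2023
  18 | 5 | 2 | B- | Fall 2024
SELECT name, gpa FROM students WHERE gpa >= (SELECT MIN(gpa) FROM students)

Execution result:
name | gpa
Peter Wilson | 2.60
Carol Johnson | 3.66
Henry Garcia | 2.63
Eve Garcia | 2.80
Mia Martinez | 3.14
Mia Jones | 2.01
Noah Garcia | 2.91
Henry Davis | 3.19
Kate Miller | 3.21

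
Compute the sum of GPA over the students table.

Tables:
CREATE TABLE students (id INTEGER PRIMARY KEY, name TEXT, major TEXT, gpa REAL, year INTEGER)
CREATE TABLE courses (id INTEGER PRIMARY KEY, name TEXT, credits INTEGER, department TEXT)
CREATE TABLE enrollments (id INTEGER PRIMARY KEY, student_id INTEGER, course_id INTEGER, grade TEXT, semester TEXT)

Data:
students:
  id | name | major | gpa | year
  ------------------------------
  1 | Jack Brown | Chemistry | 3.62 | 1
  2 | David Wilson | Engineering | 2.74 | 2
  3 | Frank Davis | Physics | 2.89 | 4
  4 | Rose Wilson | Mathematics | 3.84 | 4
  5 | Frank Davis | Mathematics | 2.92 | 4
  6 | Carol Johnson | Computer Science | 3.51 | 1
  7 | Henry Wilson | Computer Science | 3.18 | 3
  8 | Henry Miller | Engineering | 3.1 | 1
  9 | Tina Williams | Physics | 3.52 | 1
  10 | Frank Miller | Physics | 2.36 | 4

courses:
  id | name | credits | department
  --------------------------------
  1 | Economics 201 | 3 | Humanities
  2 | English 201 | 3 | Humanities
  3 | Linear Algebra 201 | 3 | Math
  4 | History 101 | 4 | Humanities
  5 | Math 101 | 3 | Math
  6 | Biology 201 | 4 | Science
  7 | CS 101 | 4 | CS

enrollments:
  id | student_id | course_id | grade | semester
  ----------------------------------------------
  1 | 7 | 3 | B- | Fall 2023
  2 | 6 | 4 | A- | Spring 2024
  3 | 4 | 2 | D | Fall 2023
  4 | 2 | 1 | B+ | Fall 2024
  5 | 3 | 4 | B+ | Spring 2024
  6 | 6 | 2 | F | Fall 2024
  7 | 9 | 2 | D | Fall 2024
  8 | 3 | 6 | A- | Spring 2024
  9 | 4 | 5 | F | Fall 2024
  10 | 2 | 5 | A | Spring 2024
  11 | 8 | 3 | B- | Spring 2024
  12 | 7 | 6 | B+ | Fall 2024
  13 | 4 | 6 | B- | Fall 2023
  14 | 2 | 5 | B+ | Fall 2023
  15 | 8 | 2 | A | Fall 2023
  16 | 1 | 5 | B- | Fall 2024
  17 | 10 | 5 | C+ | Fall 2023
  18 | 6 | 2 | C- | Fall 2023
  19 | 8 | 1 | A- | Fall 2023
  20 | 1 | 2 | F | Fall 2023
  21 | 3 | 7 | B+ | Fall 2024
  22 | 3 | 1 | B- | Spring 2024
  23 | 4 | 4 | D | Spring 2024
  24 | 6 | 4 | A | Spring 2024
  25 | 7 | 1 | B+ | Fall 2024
SELECT SUM(gpa) FROM students

Execution result:
31.68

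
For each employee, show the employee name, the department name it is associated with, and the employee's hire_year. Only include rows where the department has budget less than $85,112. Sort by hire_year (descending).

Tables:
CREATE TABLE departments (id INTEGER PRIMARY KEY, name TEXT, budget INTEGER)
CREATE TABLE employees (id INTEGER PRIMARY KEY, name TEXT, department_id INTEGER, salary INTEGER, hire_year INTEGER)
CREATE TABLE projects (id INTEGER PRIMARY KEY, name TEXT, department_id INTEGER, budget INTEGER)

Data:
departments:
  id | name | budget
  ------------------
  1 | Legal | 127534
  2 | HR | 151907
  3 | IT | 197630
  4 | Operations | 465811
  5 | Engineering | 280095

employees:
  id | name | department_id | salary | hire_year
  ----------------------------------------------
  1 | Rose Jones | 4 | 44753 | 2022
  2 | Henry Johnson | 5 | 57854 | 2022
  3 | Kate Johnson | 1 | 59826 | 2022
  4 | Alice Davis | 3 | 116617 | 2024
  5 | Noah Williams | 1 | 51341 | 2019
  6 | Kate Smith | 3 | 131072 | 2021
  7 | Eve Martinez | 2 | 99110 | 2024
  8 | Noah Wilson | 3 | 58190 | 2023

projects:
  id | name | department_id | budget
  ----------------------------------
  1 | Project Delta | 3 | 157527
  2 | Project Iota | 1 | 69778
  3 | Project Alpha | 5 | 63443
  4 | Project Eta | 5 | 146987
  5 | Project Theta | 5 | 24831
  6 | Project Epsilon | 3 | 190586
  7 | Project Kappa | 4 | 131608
SELECT c.name, p.name AS department, c.hire_year FROM employees c JOIN departments p ON c.department_id = p.id WHERE p.budget < 85112 ORDER BY c.hire_year DESC

Execution result:
(no rows)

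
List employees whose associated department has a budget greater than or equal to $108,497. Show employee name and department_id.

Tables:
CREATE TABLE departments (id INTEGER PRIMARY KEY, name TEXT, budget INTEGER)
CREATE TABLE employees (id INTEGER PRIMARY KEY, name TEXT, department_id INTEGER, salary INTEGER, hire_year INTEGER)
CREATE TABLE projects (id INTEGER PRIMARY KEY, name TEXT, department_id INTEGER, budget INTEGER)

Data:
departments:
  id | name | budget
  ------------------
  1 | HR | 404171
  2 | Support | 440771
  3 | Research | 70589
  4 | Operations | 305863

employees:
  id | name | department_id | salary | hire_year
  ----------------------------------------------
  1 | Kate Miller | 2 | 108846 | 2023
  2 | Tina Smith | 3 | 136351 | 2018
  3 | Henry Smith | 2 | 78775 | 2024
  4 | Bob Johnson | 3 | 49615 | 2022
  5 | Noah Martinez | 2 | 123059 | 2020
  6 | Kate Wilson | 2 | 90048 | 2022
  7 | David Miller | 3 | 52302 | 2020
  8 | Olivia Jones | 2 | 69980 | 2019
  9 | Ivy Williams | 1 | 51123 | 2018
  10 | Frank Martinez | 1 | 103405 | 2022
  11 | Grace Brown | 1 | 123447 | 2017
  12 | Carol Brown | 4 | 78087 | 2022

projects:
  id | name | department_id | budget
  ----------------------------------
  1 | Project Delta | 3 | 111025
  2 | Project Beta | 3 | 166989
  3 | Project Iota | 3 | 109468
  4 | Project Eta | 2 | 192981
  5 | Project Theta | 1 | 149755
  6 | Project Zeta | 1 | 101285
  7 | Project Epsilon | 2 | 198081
SELECT name, department_id FROM employees WHERE department_id IN (SELECT id FROM departments WHERE budget >= 108497)

Execution result:
name | department_id
Kate Miller | 2
Henry Smith | 2
Noah Martinez | 2
Kate Wilson | 2
Olivia Jones | 2
Ivy Williams | 1
Frank Martinez | 1
Grace Brown | 1
Carol Brown | 4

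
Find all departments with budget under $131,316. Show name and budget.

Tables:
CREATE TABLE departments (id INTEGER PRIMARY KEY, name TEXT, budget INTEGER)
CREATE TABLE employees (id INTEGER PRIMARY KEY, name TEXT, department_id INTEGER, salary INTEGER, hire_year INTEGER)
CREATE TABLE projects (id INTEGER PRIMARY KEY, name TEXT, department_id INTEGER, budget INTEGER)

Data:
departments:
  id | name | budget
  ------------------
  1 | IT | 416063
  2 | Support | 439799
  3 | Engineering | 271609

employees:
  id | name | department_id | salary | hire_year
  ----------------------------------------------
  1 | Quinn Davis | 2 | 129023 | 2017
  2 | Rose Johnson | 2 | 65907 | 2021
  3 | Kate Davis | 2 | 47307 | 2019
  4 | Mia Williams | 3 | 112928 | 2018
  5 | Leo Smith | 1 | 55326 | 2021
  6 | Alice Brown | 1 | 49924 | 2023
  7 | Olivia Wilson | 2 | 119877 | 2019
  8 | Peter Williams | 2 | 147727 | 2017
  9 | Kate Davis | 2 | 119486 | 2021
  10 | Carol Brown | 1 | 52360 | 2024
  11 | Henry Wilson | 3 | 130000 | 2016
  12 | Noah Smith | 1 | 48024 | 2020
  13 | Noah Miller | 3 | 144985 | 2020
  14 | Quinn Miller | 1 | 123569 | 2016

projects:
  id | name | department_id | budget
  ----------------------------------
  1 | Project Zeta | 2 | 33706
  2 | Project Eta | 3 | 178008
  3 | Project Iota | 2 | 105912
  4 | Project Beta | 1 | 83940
SELECT name, budget FROM departments WHERE budget < 131316

Execution result:
(no rows)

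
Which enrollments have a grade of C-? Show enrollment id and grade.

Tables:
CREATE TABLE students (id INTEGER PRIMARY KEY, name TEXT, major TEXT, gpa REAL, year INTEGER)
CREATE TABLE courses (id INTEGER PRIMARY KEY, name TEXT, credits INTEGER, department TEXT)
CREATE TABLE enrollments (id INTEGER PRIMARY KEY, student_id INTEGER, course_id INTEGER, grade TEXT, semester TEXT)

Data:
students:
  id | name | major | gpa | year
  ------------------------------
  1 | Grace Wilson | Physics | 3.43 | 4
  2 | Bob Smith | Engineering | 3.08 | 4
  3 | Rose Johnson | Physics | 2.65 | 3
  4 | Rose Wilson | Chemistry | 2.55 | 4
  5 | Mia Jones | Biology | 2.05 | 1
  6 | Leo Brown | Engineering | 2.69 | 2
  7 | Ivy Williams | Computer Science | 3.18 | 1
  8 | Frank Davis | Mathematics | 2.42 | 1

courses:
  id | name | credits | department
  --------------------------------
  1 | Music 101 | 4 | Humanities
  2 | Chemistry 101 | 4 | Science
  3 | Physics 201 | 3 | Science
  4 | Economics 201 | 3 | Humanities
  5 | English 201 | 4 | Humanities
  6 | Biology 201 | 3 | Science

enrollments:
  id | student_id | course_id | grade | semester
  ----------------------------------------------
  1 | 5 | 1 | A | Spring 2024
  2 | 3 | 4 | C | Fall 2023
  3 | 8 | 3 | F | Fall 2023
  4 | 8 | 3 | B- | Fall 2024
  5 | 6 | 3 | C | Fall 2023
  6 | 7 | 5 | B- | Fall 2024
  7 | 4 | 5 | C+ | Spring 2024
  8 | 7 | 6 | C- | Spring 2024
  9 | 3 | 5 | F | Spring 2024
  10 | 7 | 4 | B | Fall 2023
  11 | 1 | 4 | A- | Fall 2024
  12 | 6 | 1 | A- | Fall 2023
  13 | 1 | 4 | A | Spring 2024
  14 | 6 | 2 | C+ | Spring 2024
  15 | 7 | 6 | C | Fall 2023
SELECT id, grade FROM enrollments WHERE grade = 'C-'

Execution result:
id | grade
8 | C-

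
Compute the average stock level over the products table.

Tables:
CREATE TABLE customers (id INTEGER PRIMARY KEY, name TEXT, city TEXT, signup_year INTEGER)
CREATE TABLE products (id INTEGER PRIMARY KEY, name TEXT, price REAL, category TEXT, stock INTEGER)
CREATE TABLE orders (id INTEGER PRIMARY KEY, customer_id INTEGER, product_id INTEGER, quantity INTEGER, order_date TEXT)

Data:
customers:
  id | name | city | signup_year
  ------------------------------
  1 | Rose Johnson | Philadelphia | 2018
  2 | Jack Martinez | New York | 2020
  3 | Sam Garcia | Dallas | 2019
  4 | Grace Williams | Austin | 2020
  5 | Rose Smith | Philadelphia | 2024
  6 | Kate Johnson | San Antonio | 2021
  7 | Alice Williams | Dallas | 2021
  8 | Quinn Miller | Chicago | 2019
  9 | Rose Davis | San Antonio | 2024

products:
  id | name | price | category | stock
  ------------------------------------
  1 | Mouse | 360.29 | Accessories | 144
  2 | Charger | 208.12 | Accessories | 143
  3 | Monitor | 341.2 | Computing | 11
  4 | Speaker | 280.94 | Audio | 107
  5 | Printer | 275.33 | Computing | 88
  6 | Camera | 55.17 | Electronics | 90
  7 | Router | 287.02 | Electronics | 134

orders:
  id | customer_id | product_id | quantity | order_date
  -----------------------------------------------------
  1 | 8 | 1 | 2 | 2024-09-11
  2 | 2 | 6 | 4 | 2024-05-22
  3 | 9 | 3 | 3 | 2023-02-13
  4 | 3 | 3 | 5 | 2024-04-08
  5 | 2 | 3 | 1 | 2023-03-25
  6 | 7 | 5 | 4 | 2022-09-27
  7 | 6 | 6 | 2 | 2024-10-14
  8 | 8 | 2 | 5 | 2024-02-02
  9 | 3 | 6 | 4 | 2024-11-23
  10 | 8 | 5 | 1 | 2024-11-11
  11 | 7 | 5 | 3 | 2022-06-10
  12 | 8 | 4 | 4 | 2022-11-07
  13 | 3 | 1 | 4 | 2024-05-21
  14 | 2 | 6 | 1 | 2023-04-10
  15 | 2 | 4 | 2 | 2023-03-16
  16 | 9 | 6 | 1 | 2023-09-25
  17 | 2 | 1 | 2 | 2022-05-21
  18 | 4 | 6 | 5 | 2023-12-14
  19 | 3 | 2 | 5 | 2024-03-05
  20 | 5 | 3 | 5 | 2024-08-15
SELECT AVG(stock) FROM products

Execution result:
102.43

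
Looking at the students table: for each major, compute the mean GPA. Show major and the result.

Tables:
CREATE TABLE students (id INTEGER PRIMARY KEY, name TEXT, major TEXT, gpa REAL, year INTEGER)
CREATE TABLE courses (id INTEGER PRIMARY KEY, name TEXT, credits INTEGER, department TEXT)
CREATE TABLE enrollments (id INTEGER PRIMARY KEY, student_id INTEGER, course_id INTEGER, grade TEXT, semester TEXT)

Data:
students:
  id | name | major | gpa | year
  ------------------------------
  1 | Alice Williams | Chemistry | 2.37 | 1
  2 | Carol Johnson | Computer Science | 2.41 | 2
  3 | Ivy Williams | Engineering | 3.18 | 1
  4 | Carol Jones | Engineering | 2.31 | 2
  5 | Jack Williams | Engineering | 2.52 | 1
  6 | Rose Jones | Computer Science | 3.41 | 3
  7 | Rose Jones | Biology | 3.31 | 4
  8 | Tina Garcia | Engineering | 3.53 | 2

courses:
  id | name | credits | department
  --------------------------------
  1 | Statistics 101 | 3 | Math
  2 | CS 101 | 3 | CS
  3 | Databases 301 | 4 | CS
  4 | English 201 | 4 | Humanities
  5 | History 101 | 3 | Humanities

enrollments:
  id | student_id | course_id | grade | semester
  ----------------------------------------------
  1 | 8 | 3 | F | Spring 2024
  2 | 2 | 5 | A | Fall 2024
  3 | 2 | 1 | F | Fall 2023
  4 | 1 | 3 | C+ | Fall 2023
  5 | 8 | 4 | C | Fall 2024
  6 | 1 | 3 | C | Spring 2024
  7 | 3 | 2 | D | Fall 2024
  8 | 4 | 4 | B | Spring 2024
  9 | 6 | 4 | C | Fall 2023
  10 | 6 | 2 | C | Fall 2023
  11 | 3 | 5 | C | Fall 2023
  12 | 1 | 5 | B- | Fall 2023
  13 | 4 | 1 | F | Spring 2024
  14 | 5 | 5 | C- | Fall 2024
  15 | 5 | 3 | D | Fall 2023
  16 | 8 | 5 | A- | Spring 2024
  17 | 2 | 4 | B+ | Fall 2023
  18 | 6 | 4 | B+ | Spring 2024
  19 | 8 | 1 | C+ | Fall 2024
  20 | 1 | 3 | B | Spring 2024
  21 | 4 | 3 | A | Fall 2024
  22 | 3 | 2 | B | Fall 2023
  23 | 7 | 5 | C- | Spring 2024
SELECT major, AVG(gpa) AS avg_gpa FROM students GROUP BY major

Execution result:
major | avg_gpa
Biology | 3.31
Chemistry | 2.37
Computer Science | 2.91
Engineering | 2.89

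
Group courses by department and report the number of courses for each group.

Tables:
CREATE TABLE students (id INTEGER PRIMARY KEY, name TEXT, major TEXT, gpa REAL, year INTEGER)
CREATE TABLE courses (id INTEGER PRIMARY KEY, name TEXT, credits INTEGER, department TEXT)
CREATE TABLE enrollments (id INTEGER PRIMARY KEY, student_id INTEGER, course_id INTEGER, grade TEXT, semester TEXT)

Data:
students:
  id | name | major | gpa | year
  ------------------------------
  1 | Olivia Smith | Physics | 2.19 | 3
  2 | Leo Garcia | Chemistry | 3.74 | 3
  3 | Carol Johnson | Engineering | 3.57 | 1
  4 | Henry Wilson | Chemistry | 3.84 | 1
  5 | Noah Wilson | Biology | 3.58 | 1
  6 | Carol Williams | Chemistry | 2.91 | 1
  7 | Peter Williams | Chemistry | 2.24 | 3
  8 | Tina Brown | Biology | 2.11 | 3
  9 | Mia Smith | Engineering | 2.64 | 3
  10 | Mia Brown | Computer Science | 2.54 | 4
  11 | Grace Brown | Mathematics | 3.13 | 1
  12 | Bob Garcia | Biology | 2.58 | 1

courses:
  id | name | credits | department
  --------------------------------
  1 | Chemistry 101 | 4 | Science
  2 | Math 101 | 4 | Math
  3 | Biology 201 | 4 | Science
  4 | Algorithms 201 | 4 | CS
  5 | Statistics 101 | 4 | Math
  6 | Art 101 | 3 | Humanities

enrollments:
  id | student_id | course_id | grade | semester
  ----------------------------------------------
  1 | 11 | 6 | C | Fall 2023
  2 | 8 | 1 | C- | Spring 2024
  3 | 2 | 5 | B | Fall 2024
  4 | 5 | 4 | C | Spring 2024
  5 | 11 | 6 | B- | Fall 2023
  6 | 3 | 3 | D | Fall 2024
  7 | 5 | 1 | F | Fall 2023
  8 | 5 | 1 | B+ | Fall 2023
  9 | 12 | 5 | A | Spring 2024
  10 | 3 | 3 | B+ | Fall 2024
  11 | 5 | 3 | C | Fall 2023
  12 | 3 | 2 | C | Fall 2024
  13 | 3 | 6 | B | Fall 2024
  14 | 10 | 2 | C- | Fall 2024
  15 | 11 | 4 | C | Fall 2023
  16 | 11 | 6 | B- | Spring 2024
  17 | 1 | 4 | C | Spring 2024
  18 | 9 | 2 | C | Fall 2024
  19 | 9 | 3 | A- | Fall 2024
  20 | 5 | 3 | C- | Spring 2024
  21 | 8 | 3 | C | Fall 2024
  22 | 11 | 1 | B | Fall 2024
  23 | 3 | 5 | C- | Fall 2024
SELECT department, COUNT(*) AS n FROM courses GROUP BY department

Execution result:
department | n
CS | 1
Humanities | 1
Math | 2
Science | 2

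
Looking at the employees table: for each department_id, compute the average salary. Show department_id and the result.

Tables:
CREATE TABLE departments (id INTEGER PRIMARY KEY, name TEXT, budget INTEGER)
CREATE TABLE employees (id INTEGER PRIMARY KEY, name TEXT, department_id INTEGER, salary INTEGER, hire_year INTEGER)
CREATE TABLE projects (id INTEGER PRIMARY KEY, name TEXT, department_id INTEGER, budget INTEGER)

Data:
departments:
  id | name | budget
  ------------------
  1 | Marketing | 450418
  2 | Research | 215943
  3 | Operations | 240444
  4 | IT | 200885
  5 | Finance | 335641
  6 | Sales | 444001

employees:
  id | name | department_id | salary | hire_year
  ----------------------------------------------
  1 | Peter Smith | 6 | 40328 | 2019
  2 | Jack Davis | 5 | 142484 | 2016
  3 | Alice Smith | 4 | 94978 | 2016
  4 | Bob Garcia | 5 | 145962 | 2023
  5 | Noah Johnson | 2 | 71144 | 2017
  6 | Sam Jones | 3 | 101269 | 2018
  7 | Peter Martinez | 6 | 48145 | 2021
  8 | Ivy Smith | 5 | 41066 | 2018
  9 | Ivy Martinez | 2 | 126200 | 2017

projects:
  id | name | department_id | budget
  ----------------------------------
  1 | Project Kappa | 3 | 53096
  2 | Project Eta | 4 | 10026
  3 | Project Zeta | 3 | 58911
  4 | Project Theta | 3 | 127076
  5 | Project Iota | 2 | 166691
SELECT department_id, AVG(salary) AS avg_salary FROM employees GROUP BY department_id

Execution result:
department_id | avg_salary
2 | 98672.00
3 | 101269.00
4 | 94978.00
5 | 109837.33
6 | 44236.50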